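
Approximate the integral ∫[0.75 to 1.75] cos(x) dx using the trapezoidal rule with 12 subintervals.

f(x) = cos(x)
a = 0.75, b = 1.75, n = 12
h = (b - a)/n = 0.083333

Trapezoidal rule: (h/2)[f(x₀) + 2f(x₁) + 2f(x₂) + ... + f(xₙ)]

x_0 = 0.7500, f(x_0) = 0.731689, coefficient = 1
x_1 = 0.8333, f(x_1) = 0.672412, coefficient = 2
x_2 = 0.9167, f(x_2) = 0.608469, coefficient = 2
x_3 = 1.0000, f(x_3) = 0.540302, coefficient = 2
x_4 = 1.0833, f(x_4) = 0.468386, coefficient = 2
x_5 = 1.1667, f(x_5) = 0.393219, coefficient = 2
x_6 = 1.2500, f(x_6) = 0.315322, coefficient = 2
x_7 = 1.3333, f(x_7) = 0.235238, coefficient = 2
x_8 = 1.4167, f(x_8) = 0.153520, coefficient = 2
x_9 = 1.5000, f(x_9) = 0.070737, coefficient = 2
x_10 = 1.5833, f(x_10) = -0.012537, coefficient = 2
x_11 = 1.6667, f(x_11) = -0.095724, coefficient = 2
x_12 = 1.7500, f(x_12) = -0.178246, coefficient = 1

I ≈ (0.083333/2) × 7.252133 = 0.302172
Exact value: 0.302347
Error: 0.000175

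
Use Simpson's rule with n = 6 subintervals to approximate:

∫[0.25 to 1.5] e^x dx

f(x) = e^x
a = 0.25, b = 1.5, n = 6
h = (b - a)/n = 0.208333

Simpson's rule: (h/3)[f(x₀) + 4f(x₁) + 2f(x₂) + ... + f(xₙ)]

x_0 = 0.2500, f(x_0) = 1.284025, coefficient = 1
x_1 = 0.4583, f(x_1) = 1.581436, coefficient = 4
x_2 = 0.6667, f(x_2) = 1.947734, coefficient = 2
x_3 = 0.8750, f(x_3) = 2.398875, coefficient = 4
x_4 = 1.0833, f(x_4) = 2.954512, coefficient = 2
x_5 = 1.2917, f(x_5) = 3.638846, coefficient = 4
x_6 = 1.5000, f(x_6) = 4.481689, coefficient = 1

I ≈ (0.208333/3) × 46.046836 = 3.197697
Exact value: 3.197664
Error: 0.000033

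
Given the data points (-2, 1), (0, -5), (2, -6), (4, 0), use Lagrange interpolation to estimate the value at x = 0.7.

Lagrange interpolation formula:
P(x) = Σ yᵢ × Lᵢ(x)
where Lᵢ(x) = Π_{j≠i} (x - xⱼ)/(xᵢ - xⱼ)

L_0(0.7) = (0.7 - 0)/(-2 - 0) × (0.7 - 2)/(-2 - 2) × (0.7 - 4)/(-2 - 4) = -0.062562
L_1(0.7) = (0.7 - (-2))/(0 - (-2)) × (0.7 - 2)/(0 - 2) × (0.7 - 4)/(0 - 4) = 0.723938
L_2(0.7) = (0.7 - (-2))/(2 - (-2)) × (0.7 - 0)/(2 - 0) × (0.7 - 4)/(2 - 4) = 0.389812
L_3(0.7) = (0.7 - (-2))/(4 - (-2)) × (0.7 - 0)/(4 - 0) × (0.7 - 2)/(4 - 2) = -0.051188

P(0.7) = 1×L_0(0.7) + (-5)×L_1(0.7) + (-6)×L_2(0.7) + 0×L_3(0.7)
P(0.7) = -6.021125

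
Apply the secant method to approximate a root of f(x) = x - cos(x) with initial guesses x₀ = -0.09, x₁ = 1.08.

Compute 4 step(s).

f(x) = x - cos(x)
x₀ = -0.09, x₁ = 1.08

Secant formula: x_{n+1} = x_n - f(x_n)(x_n - x_{n-1})/(f(x_n) - f(x_{n-1}))

Iteration 1:
  f(-0.090000) = -1.085953
  f(1.080000) = 0.608672
  x_2 = 1.080000 - 0.608672×(1.080000 - (-0.090000))/(0.608672 - (-1.085953))
       = 0.659762
Iteration 2:
  f(1.080000) = 0.608672
  f(0.659762) = -0.130376
  x_3 = 0.659762 - (-0.130376)×(0.659762 - 1.080000)/(-0.130376 - 0.608672)
       = 0.733897
Iteration 3:
  f(0.659762) = -0.130376
  f(0.733897) = -0.008674
  x_4 = 0.733897 - (-0.008674)×(0.733897 - 0.659762)/(-0.008674 - (-0.130376))
       = 0.739180
Iteration 4:
  f(0.733897) = -0.008674
  f(0.739180) = 0.000159
  x_5 = 0.739180 - 0.000159×(0.739180 - 0.733897)/(0.000159 - (-0.008674))
       = 0.739085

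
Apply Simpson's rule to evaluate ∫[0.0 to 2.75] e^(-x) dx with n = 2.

f(x) = e^(-x)
a = 0.0, b = 2.75, n = 2
h = (b - a)/n = 1.375000

Simpson's rule: (h/3)[f(x₀) + 4f(x₁) + 2f(x₂) + ... + f(xₙ)]

x_0 = 0.0000, f(x_0) = 1.000000, coefficient = 1
x_1 = 1.3750, f(x_1) = 0.252840, coefficient = 4
x_2 = 2.7500, f(x_2) = 0.063928, coefficient = 1

I ≈ (1.375000/3) × 2.075286 = 0.951173
Exact value: 0.936072
Error: 0.015101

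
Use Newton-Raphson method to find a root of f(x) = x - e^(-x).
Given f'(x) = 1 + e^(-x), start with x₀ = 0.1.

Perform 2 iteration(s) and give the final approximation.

f(x) = x - e^(-x)
f'(x) = 1 + e^(-x)
x₀ = 0.1

Newton-Raphson formula: x_{n+1} = x_n - f(x_n)/f'(x_n)

Iteration 1:
  f(0.100000) = -0.804837
  f'(0.100000) = 1.904837
  x_1 = 0.100000 - (-0.804837)/1.904837 = 0.522523
Iteration 2:
  f(0.522523) = -0.070500
  f'(0.522523) = 1.593023
  x_2 = 0.522523 - (-0.070500)/1.593023 = 0.566778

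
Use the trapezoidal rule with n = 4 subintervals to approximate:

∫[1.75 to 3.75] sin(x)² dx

f(x) = sin(x)²
a = 1.75, b = 3.75, n = 4
h = (b - a)/n = 0.500000

Trapezoidal rule: (h/2)[f(x₀) + 2f(x₁) + 2f(x₂) + ... + f(xₙ)]

x_0 = 1.7500, f(x_0) = 0.968228, coefficient = 1
x_1 = 2.2500, f(x_1) = 0.605398, coefficient = 2
x_2 = 2.7500, f(x_2) = 0.145665, coefficient = 2
x_3 = 3.2500, f(x_3) = 0.011706, coefficient = 2
x_4 = 3.7500, f(x_4) = 0.326682, coefficient = 1

I ≈ (0.500000/2) × 2.820449 = 0.705112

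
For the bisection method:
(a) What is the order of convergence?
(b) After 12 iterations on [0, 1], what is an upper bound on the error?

(a) Bisection has linear (order 1) convergence; the error is halved each step.

(b) Error bound = (b-a)/2^n = (1 - 0)/2^{12}
    = 1/2^{12}

(a) 1 (linear); (b) error ≤ 2.44e-04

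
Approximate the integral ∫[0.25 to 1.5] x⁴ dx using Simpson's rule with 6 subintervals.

f(x) = x⁴
a = 0.25, b = 1.5, n = 6
h = (b - a)/n = 0.208333

Simpson's rule: (h/3)[f(x₀) + 4f(x₁) + 2f(x₂) + ... + f(xₙ)]

x_0 = 0.2500, f(x_0) = 0.003906, coefficient = 1
x_1 = 0.4583, f(x_1) = 0.044129, coefficient = 4
x_2 = 0.6667, f(x_2) = 0.197531, coefficient = 2
x_3 = 0.8750, f(x_3) = 0.586182, coefficient = 4
x_4 = 1.0833, f(x_4) = 1.377363, coefficient = 2
x_5 = 1.2917, f(x_5) = 2.783568, coefficient = 4
x_6 = 1.5000, f(x_6) = 5.062500, coefficient = 1

I ≈ (0.208333/3) × 21.871709 = 1.518869
Exact value: 1.518555
Error: 0.000314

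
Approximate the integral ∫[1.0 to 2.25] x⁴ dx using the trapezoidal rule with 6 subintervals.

f(x) = x⁴
a = 1.0, b = 2.25, n = 6
h = (b - a)/n = 0.208333

Trapezoidal rule: (h/2)[f(x₀) + 2f(x₁) + 2f(x₂) + ... + f(xₙ)]

x_0 = 1.0000, f(x_0) = 1.000000, coefficient = 1
x_1 = 1.2083, f(x_1) = 2.131803, coefficient = 2
x_2 = 1.4167, f(x_2) = 4.027826, coefficient = 2
x_3 = 1.6250, f(x_3) = 6.972900, coefficient = 2
x_4 = 1.8333, f(x_4) = 11.297068, coefficient = 2
x_5 = 2.0417, f(x_5) = 17.375582, coefficient = 2
x_6 = 2.2500, f(x_6) = 25.628906, coefficient = 1

I ≈ (0.208333/2) × 110.239264 = 11.483257
Exact value: 11.333008
Error: 0.150249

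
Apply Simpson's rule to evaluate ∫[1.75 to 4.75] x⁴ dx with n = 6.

f(x) = x⁴
a = 1.75, b = 4.75, n = 6
h = (b - a)/n = 0.500000

Simpson's rule: (h/3)[f(x₀) + 4f(x₁) + 2f(x₂) + ... + f(xₙ)]

x_0 = 1.7500, f(x_0) = 9.378906, coefficient = 1
x_1 = 2.2500, f(x_1) = 25.628906, coefficient = 4
x_2 = 2.7500, f(x_2) = 57.191406, coefficient = 2
x_3 = 3.2500, f(x_3) = 111.566406, coefficient = 4
x_4 = 3.7500, f(x_4) = 197.753906, coefficient = 2
x_5 = 4.2500, f(x_5) = 326.253906, coefficient = 4
x_6 = 4.7500, f(x_6) = 509.066406, coefficient = 1

I ≈ (0.500000/3) × 2882.132812 = 480.355469
Exact value: 480.330469
Error: 0.025000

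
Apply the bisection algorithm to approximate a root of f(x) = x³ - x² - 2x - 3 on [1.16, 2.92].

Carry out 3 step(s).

f(x) = x³ - x² - 2x - 3
Initial interval: [1.16, 2.92]

Iteration 1:
  c_1 = (1.160000 + 2.920000)/2 = 2.040000
  f(c_1) = f(2.040000) = -2.751936
  f(a) × f(c) ≥ 0, new interval: [2.040000, 2.920000]
Iteration 2:
  c_2 = (2.040000 + 2.920000)/2 = 2.480000
  f(c_2) = f(2.480000) = 1.142592
  f(a) × f(c) < 0, new interval: [2.040000, 2.480000]
Iteration 3:
  c_3 = (2.040000 + 2.480000)/2 = 2.260000
  f(c_3) = f(2.260000) = -1.084424
  f(a) × f(c) ≥ 0, new interval: [2.260000, 2.480000]

After 3 iteration(s), the approximation is c_3 = 2.260000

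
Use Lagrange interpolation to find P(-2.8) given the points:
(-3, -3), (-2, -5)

Lagrange interpolation formula:
P(x) = Σ yᵢ × Lᵢ(x)
where Lᵢ(x) = Π_{j≠i} (x - xⱼ)/(xᵢ - xⱼ)

L_0(-2.8) = (-2.8 - (-2))/(-3 - (-2)) = 0.800000
L_1(-2.8) = (-2.8 - (-3))/(-2 - (-3)) = 0.200000

P(-2.8) = (-3)×L_0(-2.8) + (-5)×L_1(-2.8)
P(-2.8) = -3.400000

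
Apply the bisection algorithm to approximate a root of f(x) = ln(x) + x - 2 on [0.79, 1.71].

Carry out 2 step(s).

f(x) = ln(x) + x - 2
Initial interval: [0.79, 1.71]

Iteration 1:
  c_1 = (0.790000 + 1.710000)/2 = 1.250000
  f(c_1) = f(1.250000) = -0.526856
  f(a) × f(c) ≥ 0, new interval: [1.250000, 1.710000]
Iteration 2:
  c_2 = (1.250000 + 1.710000)/2 = 1.480000
  f(c_2) = f(1.480000) = -0.127958
  f(a) × f(c) ≥ 0, new interval: [1.480000, 1.710000]

After 2 iteration(s), the approximation is c_2 = 1.480000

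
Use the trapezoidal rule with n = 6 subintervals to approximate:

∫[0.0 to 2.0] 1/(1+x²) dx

f(x) = 1/(1+x²)
a = 0.0, b = 2.0, n = 6
h = (b - a)/n = 0.333333

Trapezoidal rule: (h/2)[f(x₀) + 2f(x₁) + 2f(x₂) + ... + f(xₙ)]

x_0 = 0.0000, f(x_0) = 1.000000, coefficient = 1
x_1 = 0.3333, f(x_1) = 0.900000, coefficient = 2
x_2 = 0.6667, f(x_2) = 0.692308, coefficient = 2
x_3 = 1.0000, f(x_3) = 0.500000, coefficient = 2
x_4 = 1.3333, f(x_4) = 0.360000, coefficient = 2
x_5 = 1.6667, f(x_5) = 0.264706, coefficient = 2
x_6 = 2.0000, f(x_6) = 0.200000, coefficient = 1

I ≈ (0.333333/2) × 6.634027 = 1.105671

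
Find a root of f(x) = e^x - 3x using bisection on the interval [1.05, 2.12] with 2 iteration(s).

f(x) = e^x - 3x
Initial interval: [1.05, 2.12]

Iteration 1:
  c_1 = (1.050000 + 2.120000)/2 = 1.585000
  f(c_1) = f(1.585000) = 0.124291
  f(a) × f(c) < 0, new interval: [1.050000, 1.585000]
Iteration 2:
  c_2 = (1.050000 + 1.585000)/2 = 1.317500
  f(c_2) = f(1.317500) = -0.218425
  f(a) × f(c) ≥ 0, new interval: [1.317500, 1.585000]

After 2 iteration(s), the approximation is c_2 = 1.317500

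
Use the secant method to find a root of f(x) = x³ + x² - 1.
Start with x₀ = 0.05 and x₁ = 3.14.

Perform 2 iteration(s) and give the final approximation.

f(x) = x³ + x² - 1
x₀ = 0.05, x₁ = 3.14

Secant formula: x_{n+1} = x_n - f(x_n)(x_n - x_{n-1})/(f(x_n) - f(x_{n-1}))

Iteration 1:
  f(0.050000) = -0.997375
  f(3.140000) = 39.818744
  x_2 = 3.140000 - 39.818744×(3.140000 - 0.050000)/(39.818744 - (-0.997375))
       = 0.125507
Iteration 2:
  f(3.140000) = 39.818744
  f(0.125507) = -0.982271
  x_3 = 0.125507 - (-0.982271)×(0.125507 - 3.140000)/(-0.982271 - 39.818744)
       = 0.198080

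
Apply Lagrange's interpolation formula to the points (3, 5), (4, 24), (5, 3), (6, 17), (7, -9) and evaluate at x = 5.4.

Lagrange interpolation formula:
P(x) = Σ yᵢ × Lᵢ(x)
where Lᵢ(x) = Π_{j≠i} (x - xⱼ)/(xᵢ - xⱼ)

L_0(5.4) = (5.4 - 4)/(3 - 4) × (5.4 - 5)/(3 - 5) × (5.4 - 6)/(3 - 6) × (5.4 - 7)/(3 - 7) = 0.022400
L_1(5.4) = (5.4 - 3)/(4 - 3) × (5.4 - 5)/(4 - 5) × (5.4 - 6)/(4 - 6) × (5.4 - 7)/(4 - 7) = -0.153600
L_2(5.4) = (5.4 - 3)/(5 - 3) × (5.4 - 4)/(5 - 4) × (5.4 - 6)/(5 - 6) × (5.4 - 7)/(5 - 7) = 0.806400
L_3(5.4) = (5.4 - 3)/(6 - 3) × (5.4 - 4)/(6 - 4) × (5.4 - 5)/(6 - 5) × (5.4 - 7)/(6 - 7) = 0.358400
L_4(5.4) = (5.4 - 3)/(7 - 3) × (5.4 - 4)/(7 - 4) × (5.4 - 5)/(7 - 5) × (5.4 - 6)/(7 - 6) = -0.033600

P(5.4) = 5×L_0(5.4) + 24×L_1(5.4) + 3×L_2(5.4) + 17×L_3(5.4) + (-9)×L_4(5.4)
P(5.4) = 5.240000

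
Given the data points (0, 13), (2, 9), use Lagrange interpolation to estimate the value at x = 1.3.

Lagrange interpolation formula:
P(x) = Σ yᵢ × Lᵢ(x)
where Lᵢ(x) = Π_{j≠i} (x - xⱼ)/(xᵢ - xⱼ)

L_0(1.3) = (1.3 - 2)/(0 - 2) = 0.350000
L_1(1.3) = (1.3 - 0)/(2 - 0) = 0.650000

P(1.3) = 13×L_0(1.3) + 9×L_1(1.3)
P(1.3) = 10.400000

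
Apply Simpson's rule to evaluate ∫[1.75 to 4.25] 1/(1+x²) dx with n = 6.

f(x) = 1/(1+x²)
a = 1.75, b = 4.25, n = 6
h = (b - a)/n = 0.416667

Simpson's rule: (h/3)[f(x₀) + 4f(x₁) + 2f(x₂) + ... + f(xₙ)]

x_0 = 1.7500, f(x_0) = 0.246154, coefficient = 1
x_1 = 2.1667, f(x_1) = 0.175610, coefficient = 4
x_2 = 2.5833, f(x_2) = 0.130317, coefficient = 2
x_3 = 3.0000, f(x_3) = 0.100000, coefficient = 4
x_4 = 3.4167, f(x_4) = 0.078904, coefficient = 2
x_5 = 3.8333, f(x_5) = 0.063717, coefficient = 4
x_6 = 4.2500, f(x_6) = 0.052459, coefficient = 1

I ≈ (0.416667/3) × 2.074361 = 0.288106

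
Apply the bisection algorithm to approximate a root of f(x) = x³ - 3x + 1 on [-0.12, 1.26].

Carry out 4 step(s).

f(x) = x³ - 3x + 1
Initial interval: [-0.12, 1.26]

Iteration 1:
  c_1 = (-0.120000 + 1.260000)/2 = 0.570000
  f(c_1) = f(0.570000) = -0.524807
  f(a) × f(c) < 0, new interval: [-0.120000, 0.570000]
Iteration 2:
  c_2 = (-0.120000 + 0.570000)/2 = 0.225000
  f(c_2) = f(0.225000) = 0.336391
  f(a) × f(c) ≥ 0, new interval: [0.225000, 0.570000]
Iteration 3:
  c_3 = (0.225000 + 0.570000)/2 = 0.397500
  f(c_3) = f(0.397500) = -0.129693
  f(a) × f(c) < 0, new interval: [0.225000, 0.397500]
Iteration 4:
  c_4 = (0.225000 + 0.397500)/2 = 0.311250
  f(c_4) = f(0.311250) = 0.096403
  f(a) × f(c) ≥ 0, new interval: [0.311250, 0.397500]

After 4 iteration(s), the approximation is c_4 = 0.311250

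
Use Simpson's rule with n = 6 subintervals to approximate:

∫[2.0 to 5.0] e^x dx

f(x) = e^x
a = 2.0, b = 5.0, n = 6
h = (b - a)/n = 0.500000

Simpson's rule: (h/3)[f(x₀) + 4f(x₁) + 2f(x₂) + ... + f(xₙ)]

x_0 = 2.0000, f(x_0) = 7.389056, coefficient = 1
x_1 = 2.5000, f(x_1) = 12.182494, coefficient = 4
x_2 = 3.0000, f(x_2) = 20.085537, coefficient = 2
x_3 = 3.5000, f(x_3) = 33.115452, coefficient = 4
x_4 = 4.0000, f(x_4) = 54.598150, coefficient = 2
x_5 = 4.5000, f(x_5) = 90.017131, coefficient = 4
x_6 = 5.0000, f(x_6) = 148.413159, coefficient = 1

I ≈ (0.500000/3) × 846.429898 = 141.071650
Exact value: 141.024103
Error: 0.047547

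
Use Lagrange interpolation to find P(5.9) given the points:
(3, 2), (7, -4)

Lagrange interpolation formula:
P(x) = Σ yᵢ × Lᵢ(x)
where Lᵢ(x) = Π_{j≠i} (x - xⱼ)/(xᵢ - xⱼ)

L_0(5.9) = (5.9 - 7)/(3 - 7) = 0.275000
L_1(5.9) = (5.9 - 3)/(7 - 3) = 0.725000

P(5.9) = 2×L_0(5.9) + (-4)×L_1(5.9)
P(5.9) = -2.350000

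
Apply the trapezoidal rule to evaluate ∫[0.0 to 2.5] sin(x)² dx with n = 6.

f(x) = sin(x)²
a = 0.0, b = 2.5, n = 6
h = (b - a)/n = 0.416667

Trapezoidal rule: (h/2)[f(x₀) + 2f(x₁) + 2f(x₂) + ... + f(xₙ)]

x_0 = 0.0000, f(x_0) = 0.000000, coefficient = 1
x_1 = 0.4167, f(x_1) = 0.163794, coefficient = 2
x_2 = 0.8333, f(x_2) = 0.547862, coefficient = 2
x_3 = 1.2500, f(x_3) = 0.900572, coefficient = 2
x_4 = 1.6667, f(x_4) = 0.990837, coefficient = 2
x_5 = 2.0833, f(x_5) = 0.759518, coefficient = 2
x_6 = 2.5000, f(x_6) = 0.358169, coefficient = 1

I ≈ (0.416667/2) × 7.083333 = 1.475694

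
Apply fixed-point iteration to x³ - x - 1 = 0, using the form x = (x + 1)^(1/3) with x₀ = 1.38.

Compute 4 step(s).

Equation: x³ - x - 1 = 0
Fixed-point form: x = (x + 1)^(1/3)
x₀ = 1.38

x_1 = g(1.380000) = 1.335136
x_2 = g(1.335136) = 1.326694
x_3 = g(1.326694) = 1.325093
x_4 = g(1.325093) = 1.324789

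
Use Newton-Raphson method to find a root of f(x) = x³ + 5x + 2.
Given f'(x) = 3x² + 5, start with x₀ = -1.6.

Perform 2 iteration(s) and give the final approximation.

f(x) = x³ + 5x + 2
f'(x) = 3x² + 5
x₀ = -1.6

Newton-Raphson formula: x_{n+1} = x_n - f(x_n)/f'(x_n)

Iteration 1:
  f(-1.600000) = -10.096000
  f'(-1.600000) = 12.680000
  x_1 = -1.600000 - (-10.096000)/12.680000 = -0.803785
Iteration 2:
  f(-0.803785) = -2.538230
  f'(-0.803785) = 6.938213
  x_2 = -0.803785 - (-2.538230)/6.938213 = -0.437952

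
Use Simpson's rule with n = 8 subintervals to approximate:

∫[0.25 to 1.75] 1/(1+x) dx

f(x) = 1/(1+x)
a = 0.25, b = 1.75, n = 8
h = (b - a)/n = 0.187500

Simpson's rule: (h/3)[f(x₀) + 4f(x₁) + 2f(x₂) + ... + f(xₙ)]

x_0 = 0.2500, f(x_0) = 0.800000, coefficient = 1
x_1 = 0.4375, f(x_1) = 0.695652, coefficient = 4
x_2 = 0.6250, f(x_2) = 0.615385, coefficient = 2
x_3 = 0.8125, f(x_3) = 0.551724, coefficient = 4
x_4 = 1.0000, f(x_4) = 0.500000, coefficient = 2
x_5 = 1.1875, f(x_5) = 0.457143, coefficient = 4
x_6 = 1.3750, f(x_6) = 0.421053, coefficient = 2
x_7 = 1.5625, f(x_7) = 0.390244, coefficient = 4
x_8 = 1.7500, f(x_8) = 0.363636, coefficient = 1

I ≈ (0.187500/3) × 12.615563 = 0.788473
Exact value: 0.788457
Error: 0.000015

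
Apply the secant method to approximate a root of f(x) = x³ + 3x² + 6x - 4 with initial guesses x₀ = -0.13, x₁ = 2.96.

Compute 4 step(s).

f(x) = x³ + 3x² + 6x - 4
x₀ = -0.13, x₁ = 2.96

Secant formula: x_{n+1} = x_n - f(x_n)(x_n - x_{n-1})/(f(x_n) - f(x_{n-1}))

Iteration 1:
  f(-0.130000) = -4.731497
  f(2.960000) = 65.979136
  x_2 = 2.960000 - 65.979136×(2.960000 - (-0.130000))/(65.979136 - (-4.731497))
       = 0.076763
Iteration 2:
  f(2.960000) = 65.979136
  f(0.076763) = -3.521294
  x_3 = 0.076763 - (-3.521294)×(0.076763 - 2.960000)/(-3.521294 - 65.979136)
       = 0.222844
Iteration 3:
  f(0.076763) = -3.521294
  f(0.222844) = -2.502890
  x_4 = 0.222844 - (-2.502890)×(0.222844 - 0.076763)/(-2.502890 - (-3.521294))
       = 0.581863
Iteration 4:
  f(0.222844) = -2.502890
  f(0.581863) = 0.703866
  x_5 = 0.581863 - 0.703866×(0.581863 - 0.222844)/(0.703866 - (-2.502890))
       = 0.503060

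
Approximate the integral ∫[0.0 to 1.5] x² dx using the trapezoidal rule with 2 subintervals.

f(x) = x²
a = 0.0, b = 1.5, n = 2
h = (b - a)/n = 0.750000

Trapezoidal rule: (h/2)[f(x₀) + 2f(x₁) + 2f(x₂) + ... + f(xₙ)]

x_0 = 0.0000, f(x_0) = 0.000000, coefficient = 1
x_1 = 0.7500, f(x_1) = 0.562500, coefficient = 2
x_2 = 1.5000, f(x_2) = 2.250000, coefficient = 1

I ≈ (0.750000/2) × 3.375000 = 1.265625
Exact value: 1.125000
Error: 0.140625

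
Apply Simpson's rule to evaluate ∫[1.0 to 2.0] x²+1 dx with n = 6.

f(x) = x²+1
a = 1.0, b = 2.0, n = 6
h = (b - a)/n = 0.166667

Simpson's rule: (h/3)[f(x₀) + 4f(x₁) + 2f(x₂) + ... + f(xₙ)]

x_0 = 1.0000, f(x_0) = 2.000000, coefficient = 1
x_1 = 1.1667, f(x_1) = 2.361111, coefficient = 4
x_2 = 1.3333, f(x_2) = 2.777778, coefficient = 2
x_3 = 1.5000, f(x_3) = 3.250000, coefficient = 4
x_4 = 1.6667, f(x_4) = 3.777778, coefficient = 2
x_5 = 1.8333, f(x_5) = 4.361111, coefficient = 4
x_6 = 2.0000, f(x_6) = 5.000000, coefficient = 1

I ≈ (0.166667/3) × 60.000000 = 3.333333
Exact value: 3.333333
Error: 0.000000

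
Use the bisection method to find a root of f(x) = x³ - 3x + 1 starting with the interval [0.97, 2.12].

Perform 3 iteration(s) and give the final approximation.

f(x) = x³ - 3x + 1
Initial interval: [0.97, 2.12]

Iteration 1:
  c_1 = (0.970000 + 2.120000)/2 = 1.545000
  f(c_1) = f(1.545000) = 0.052954
  f(a) × f(c) < 0, new interval: [0.970000, 1.545000]
Iteration 2:
  c_2 = (0.970000 + 1.545000)/2 = 1.257500
  f(c_2) = f(1.257500) = -0.784007
  f(a) × f(c) ≥ 0, new interval: [1.257500, 1.545000]
Iteration 3:
  c_3 = (1.257500 + 1.545000)/2 = 1.401250
  f(c_3) = f(1.401250) = -0.452393
  f(a) × f(c) ≥ 0, new interval: [1.401250, 1.545000]

After 3 iteration(s), the approximation is c_3 = 1.401250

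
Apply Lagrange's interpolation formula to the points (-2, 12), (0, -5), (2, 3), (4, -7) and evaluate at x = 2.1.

Lagrange interpolation formula:
P(x) = Σ yᵢ × Lᵢ(x)
where Lᵢ(x) = Π_{j≠i} (x - xⱼ)/(xᵢ - xⱼ)

L_0(2.1) = (2.1 - 0)/(-2 - 0) × (2.1 - 2)/(-2 - 2) × (2.1 - 4)/(-2 - 4) = 0.008313
L_1(2.1) = (2.1 - (-2))/(0 - (-2)) × (2.1 - 2)/(0 - 2) × (2.1 - 4)/(0 - 4) = -0.048688
L_2(2.1) = (2.1 - (-2))/(2 - (-2)) × (2.1 - 0)/(2 - 0) × (2.1 - 4)/(2 - 4) = 1.022437
L_3(2.1) = (2.1 - (-2))/(4 - (-2)) × (2.1 - 0)/(4 - 0) × (2.1 - 2)/(4 - 2) = 0.017938

P(2.1) = 12×L_0(2.1) + (-5)×L_1(2.1) + 3×L_2(2.1) + (-7)×L_3(2.1)
P(2.1) = 3.284938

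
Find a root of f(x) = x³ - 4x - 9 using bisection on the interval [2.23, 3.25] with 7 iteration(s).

f(x) = x³ - 4x - 9
Initial interval: [2.23, 3.25]

Iteration 1:
  c_1 = (2.230000 + 3.250000)/2 = 2.740000
  f(c_1) = f(2.740000) = 0.610824
  f(a) × f(c) < 0, new interval: [2.230000, 2.740000]
Iteration 2:
  c_2 = (2.230000 + 2.740000)/2 = 2.485000
  f(c_2) = f(2.485000) = -3.594566
  f(a) × f(c) ≥ 0, new interval: [2.485000, 2.740000]
Iteration 3:
  c_3 = (2.485000 + 2.740000)/2 = 2.612500
  f(c_3) = f(2.612500) = -1.619279
  f(a) × f(c) ≥ 0, new interval: [2.612500, 2.740000]
Iteration 4:
  c_4 = (2.612500 + 2.740000)/2 = 2.676250
  f(c_4) = f(2.676250) = -0.536857
  f(a) × f(c) ≥ 0, new interval: [2.676250, 2.740000]
Iteration 5:
  c_5 = (2.676250 + 2.740000)/2 = 2.708125
  f(c_5) = f(2.708125) = 0.028729
  f(a) × f(c) < 0, new interval: [2.676250, 2.708125]
Iteration 6:
  c_6 = (2.676250 + 2.708125)/2 = 2.692188
  f(c_6) = f(2.692188) = -0.256115
  f(a) × f(c) ≥ 0, new interval: [2.692188, 2.708125]
Iteration 7:
  c_7 = (2.692188 + 2.708125)/2 = 2.700156
  f(c_7) = f(2.700156) = -0.114208
  f(a) × f(c) ≥ 0, new interval: [2.700156, 2.708125]

After 7 iteration(s), the approximation is c_7 = 2.700156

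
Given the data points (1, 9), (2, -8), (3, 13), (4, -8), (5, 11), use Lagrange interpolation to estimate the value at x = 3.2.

Lagrange interpolation formula:
P(x) = Σ yᵢ × Lᵢ(x)
where Lᵢ(x) = Π_{j≠i} (x - xⱼ)/(xᵢ - xⱼ)

L_0(3.2) = (3.2 - 2)/(1 - 2) × (3.2 - 3)/(1 - 3) × (3.2 - 4)/(1 - 4) × (3.2 - 5)/(1 - 5) = 0.014400
L_1(3.2) = (3.2 - 1)/(2 - 1) × (3.2 - 3)/(2 - 3) × (3.2 - 4)/(2 - 4) × (3.2 - 5)/(2 - 5) = -0.105600
L_2(3.2) = (3.2 - 1)/(3 - 1) × (3.2 - 2)/(3 - 2) × (3.2 - 4)/(3 - 4) × (3.2 - 5)/(3 - 5) = 0.950400
L_3(3.2) = (3.2 - 1)/(4 - 1) × (3.2 - 2)/(4 - 2) × (3.2 - 3)/(4 - 3) × (3.2 - 5)/(4 - 5) = 0.158400
L_4(3.2) = (3.2 - 1)/(5 - 1) × (3.2 - 2)/(5 - 2) × (3.2 - 3)/(5 - 3) × (3.2 - 4)/(5 - 4) = -0.017600

P(3.2) = 9×L_0(3.2) + (-8)×L_1(3.2) + 13×L_2(3.2) + (-8)×L_3(3.2) + 11×L_4(3.2)
P(3.2) = 11.868800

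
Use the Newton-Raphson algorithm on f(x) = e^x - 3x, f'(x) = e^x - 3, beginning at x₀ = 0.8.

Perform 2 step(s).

f(x) = e^x - 3x
f'(x) = e^x - 3
x₀ = 0.8

Newton-Raphson formula: x_{n+1} = x_n - f(x_n)/f'(x_n)

Iteration 1:
  f(0.800000) = -0.174459
  f'(0.800000) = -0.774459
  x_1 = 0.800000 - (-0.174459)/(-0.774459) = 0.574734
Iteration 2:
  f(0.574734) = 0.052456
  f'(0.574734) = -1.223342
  x_2 = 0.574734 - 0.052456/(-1.223342) = 0.617613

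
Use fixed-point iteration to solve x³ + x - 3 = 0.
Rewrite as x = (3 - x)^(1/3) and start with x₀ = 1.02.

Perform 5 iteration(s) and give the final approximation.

Equation: x³ + x - 3 = 0
Fixed-point form: x = (3 - x)^(1/3)
x₀ = 1.02

x_1 = g(1.020000) = 1.255707
x_2 = g(1.255707) = 1.203760
x_3 = g(1.203760) = 1.215593
x_4 = g(1.215593) = 1.212918
x_5 = g(1.212918) = 1.213523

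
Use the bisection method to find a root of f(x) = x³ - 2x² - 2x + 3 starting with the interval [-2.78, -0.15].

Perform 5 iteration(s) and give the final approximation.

f(x) = x³ - 2x² - 2x + 3
Initial interval: [-2.78, -0.15]

Iteration 1:
  c_1 = (-2.780000 + (-0.150000))/2 = -1.465000
  f(c_1) = f(-1.465000) = -1.506670
  f(a) × f(c) ≥ 0, new interval: [-1.465000, -0.150000]
Iteration 2:
  c_2 = (-1.465000 + (-0.150000))/2 = -0.807500
  f(c_2) = f(-0.807500) = 2.784352
  f(a) × f(c) < 0, new interval: [-1.465000, -0.807500]
Iteration 3:
  c_3 = (-1.465000 + (-0.807500))/2 = -1.136250
  f(c_3) = f(-1.136250) = 1.223400
  f(a) × f(c) < 0, new interval: [-1.465000, -1.136250]
Iteration 4:
  c_4 = (-1.465000 + (-1.136250))/2 = -1.300625
  f(c_4) = f(-1.300625) = 0.017829
  f(a) × f(c) < 0, new interval: [-1.465000, -1.300625]
Iteration 5:
  c_5 = (-1.465000 + (-1.300625))/2 = -1.382812
  f(c_5) = f(-1.382812) = -0.702889
  f(a) × f(c) ≥ 0, new interval: [-1.382812, -1.300625]

After 5 iteration(s), the approximation is c_5 = -1.382812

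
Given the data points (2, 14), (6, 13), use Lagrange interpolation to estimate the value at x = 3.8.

Lagrange interpolation formula:
P(x) = Σ yᵢ × Lᵢ(x)
where Lᵢ(x) = Π_{j≠i} (x - xⱼ)/(xᵢ - xⱼ)

L_0(3.8) = (3.8 - 6)/(2 - 6) = 0.550000
L_1(3.8) = (3.8 - 2)/(6 - 2) = 0.450000

P(3.8) = 14×L_0(3.8) + 13×L_1(3.8)
P(3.8) = 13.550000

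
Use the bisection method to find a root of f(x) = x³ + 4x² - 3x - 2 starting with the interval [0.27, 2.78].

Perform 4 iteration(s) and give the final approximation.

f(x) = x³ + 4x² - 3x - 2
Initial interval: [0.27, 2.78]

Iteration 1:
  c_1 = (0.270000 + 2.780000)/2 = 1.525000
  f(c_1) = f(1.525000) = 6.274078
  f(a) × f(c) < 0, new interval: [0.270000, 1.525000]
Iteration 2:
  c_2 = (0.270000 + 1.525000)/2 = 0.897500
  f(c_2) = f(0.897500) = -0.747533
  f(a) × f(c) ≥ 0, new interval: [0.897500, 1.525000]
Iteration 3:
  c_3 = (0.897500 + 1.525000)/2 = 1.211250
  f(c_3) = f(1.211250) = 2.011813
  f(a) × f(c) < 0, new interval: [0.897500, 1.211250]
Iteration 4:
  c_4 = (0.897500 + 1.211250)/2 = 1.054375
  f(c_4) = f(1.054375) = 0.455857
  f(a) × f(c) < 0, new interval: [0.897500, 1.054375]

After 4 iteration(s), the approximation is c_4 = 1.054375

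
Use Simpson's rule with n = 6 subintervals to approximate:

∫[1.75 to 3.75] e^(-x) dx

f(x) = e^(-x)
a = 1.75, b = 3.75, n = 6
h = (b - a)/n = 0.333333

Simpson's rule: (h/3)[f(x₀) + 4f(x₁) + 2f(x₂) + ... + f(xₙ)]

x_0 = 1.7500, f(x_0) = 0.173774, coefficient = 1
x_1 = 2.0833, f(x_1) = 0.124514, coefficient = 4
x_2 = 2.4167, f(x_2) = 0.089219, coefficient = 2
x_3 = 2.7500, f(x_3) = 0.063928, coefficient = 4
x_4 = 3.0833, f(x_4) = 0.045806, coefficient = 2
x_5 = 3.4167, f(x_5) = 0.032822, coefficient = 4
x_6 = 3.7500, f(x_6) = 0.023518, coefficient = 1

I ≈ (0.333333/3) × 1.352397 = 0.150266
Exact value: 0.150256
Error: 0.000010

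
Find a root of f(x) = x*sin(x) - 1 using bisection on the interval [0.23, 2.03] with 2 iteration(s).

f(x) = x*sin(x) - 1
Initial interval: [0.23, 2.03]

Iteration 1:
  c_1 = (0.230000 + 2.030000)/2 = 1.130000
  f(c_1) = f(1.130000) = 0.021986
  f(a) × f(c) < 0, new interval: [0.230000, 1.130000]
Iteration 2:
  c_2 = (0.230000 + 1.130000)/2 = 0.680000
  f(c_2) = f(0.680000) = -0.572421
  f(a) × f(c) ≥ 0, new interval: [0.680000, 1.130000]

After 2 iteration(s), the approximation is c_2 = 0.680000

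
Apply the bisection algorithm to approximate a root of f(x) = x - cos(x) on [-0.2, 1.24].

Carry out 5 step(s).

f(x) = x - cos(x)
Initial interval: [-0.2, 1.24]

Iteration 1:
  c_1 = (-0.200000 + 1.240000)/2 = 0.520000
  f(c_1) = f(0.520000) = -0.347819
  f(a) × f(c) ≥ 0, new interval: [0.520000, 1.240000]
Iteration 2:
  c_2 = (0.520000 + 1.240000)/2 = 0.880000
  f(c_2) = f(0.880000) = 0.242849
  f(a) × f(c) < 0, new interval: [0.520000, 0.880000]
Iteration 3:
  c_3 = (0.520000 + 0.880000)/2 = 0.700000
  f(c_3) = f(0.700000) = -0.064842
  f(a) × f(c) ≥ 0, new interval: [0.700000, 0.880000]
Iteration 4:
  c_4 = (0.700000 + 0.880000)/2 = 0.790000
  f(c_4) = f(0.790000) = 0.086155
  f(a) × f(c) < 0, new interval: [0.700000, 0.790000]
Iteration 5:
  c_5 = (0.700000 + 0.790000)/2 = 0.745000
  f(c_5) = f(0.745000) = 0.009912
  f(a) × f(c) < 0, new interval: [0.700000, 0.745000]

After 5 iteration(s), the approximation is c_5 = 0.745000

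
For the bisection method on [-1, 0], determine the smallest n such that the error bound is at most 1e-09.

We need (b-a)/2^n ≤ 1e-09
(0 - (-1))/2^n ≤ 1e-09
1/2^n ≤ 1e-09
2^n ≥ 1000000000
n ≥ log₂(1000000000) = 29.90
n ≥ 30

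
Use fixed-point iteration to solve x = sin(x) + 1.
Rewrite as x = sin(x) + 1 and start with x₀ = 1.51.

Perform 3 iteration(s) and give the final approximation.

Equation: x = sin(x) + 1
Fixed-point form: x = sin(x) + 1
x₀ = 1.51

x_1 = g(1.510000) = 1.998152
x_2 = g(1.998152) = 1.910065
x_3 = g(1.910065) = 1.942998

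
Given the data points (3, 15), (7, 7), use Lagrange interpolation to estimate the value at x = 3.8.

Lagrange interpolation formula:
P(x) = Σ yᵢ × Lᵢ(x)
where Lᵢ(x) = Π_{j≠i} (x - xⱼ)/(xᵢ - xⱼ)

L_0(3.8) = (3.8 - 7)/(3 - 7) = 0.800000
L_1(3.8) = (3.8 - 3)/(7 - 3) = 0.200000

P(3.8) = 15×L_0(3.8) + 7×L_1(3.8)
P(3.8) = 13.400000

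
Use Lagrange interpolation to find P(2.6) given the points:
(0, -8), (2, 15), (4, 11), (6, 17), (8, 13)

Lagrange interpolation formula:
P(x) = Σ yᵢ × Lᵢ(x)
where Lᵢ(x) = Π_{j≠i} (x - xⱼ)/(xᵢ - xⱼ)

L_0(2.6) = (2.6 - 2)/(0 - 2) × (2.6 - 4)/(0 - 4) × (2.6 - 6)/(0 - 6) × (2.6 - 8)/(0 - 8) = -0.040163
L_1(2.6) = (2.6 - 0)/(2 - 0) × (2.6 - 4)/(2 - 4) × (2.6 - 6)/(2 - 6) × (2.6 - 8)/(2 - 8) = 0.696150
L_2(2.6) = (2.6 - 0)/(4 - 0) × (2.6 - 2)/(4 - 2) × (2.6 - 6)/(4 - 6) × (2.6 - 8)/(4 - 8) = 0.447525
L_3(2.6) = (2.6 - 0)/(6 - 0) × (2.6 - 2)/(6 - 2) × (2.6 - 4)/(6 - 4) × (2.6 - 8)/(6 - 8) = -0.122850
L_4(2.6) = (2.6 - 0)/(8 - 0) × (2.6 - 2)/(8 - 2) × (2.6 - 4)/(8 - 4) × (2.6 - 6)/(8 - 6) = 0.019338

P(2.6) = (-8)×L_0(2.6) + 15×L_1(2.6) + 11×L_2(2.6) + 17×L_3(2.6) + 13×L_4(2.6)
P(2.6) = 13.849263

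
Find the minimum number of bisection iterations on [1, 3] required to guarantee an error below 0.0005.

We need (b-a)/2^n ≤ 0.0005
(3 - 1)/2^n ≤ 0.0005
2/2^n ≤ 0.0005
2^n ≥ 4000
n ≥ log₂(4000) = 11.97
n ≥ 12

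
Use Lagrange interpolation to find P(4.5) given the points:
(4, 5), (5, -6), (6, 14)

Lagrange interpolation formula:
P(x) = Σ yᵢ × Lᵢ(x)
where Lᵢ(x) = Π_{j≠i} (x - xⱼ)/(xᵢ - xⱼ)

L_0(4.5) = (4.5 - 5)/(4 - 5) × (4.5 - 6)/(4 - 6) = 0.375000
L_1(4.5) = (4.5 - 4)/(5 - 4) × (4.5 - 6)/(5 - 6) = 0.750000
L_2(4.5) = (4.5 - 4)/(6 - 4) × (4.5 - 5)/(6 - 5) = -0.125000

P(4.5) = 5×L_0(4.5) + (-6)×L_1(4.5) + 14×L_2(4.5)
P(4.5) = -4.375000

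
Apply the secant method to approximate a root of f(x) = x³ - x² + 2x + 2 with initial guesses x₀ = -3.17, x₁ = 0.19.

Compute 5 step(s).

f(x) = x³ - x² + 2x + 2
x₀ = -3.17, x₁ = 0.19

Secant formula: x_{n+1} = x_n - f(x_n)(x_n - x_{n-1})/(f(x_n) - f(x_{n-1}))

Iteration 1:
  f(-3.170000) = -46.243913
  f(0.190000) = 2.350759
  x_2 = 0.190000 - 2.350759×(0.190000 - (-3.170000))/(2.350759 - (-46.243913))
       = 0.027461
Iteration 2:
  f(0.190000) = 2.350759
  f(0.027461) = 2.054188
  x_3 = 0.027461 - 2.054188×(0.027461 - 0.190000)/(2.054188 - 2.350759)
       = -1.098362
Iteration 3:
  f(0.027461) = 2.054188
  f(-1.098362) = -2.728184
  x_4 = -1.098362 - (-2.728184)×(-1.098362 - 0.027461)/(-2.728184 - 2.054188)
       = -0.456118
Iteration 4:
  f(-1.098362) = -2.728184
  f(-0.456118) = 0.784829
  x_5 = -0.456118 - 0.784829×(-0.456118 - (-1.098362))/(0.784829 - (-2.728184))
       = -0.599599
Iteration 5:
  f(-0.456118) = 0.784829
  f(-0.599599) = 0.225716
  x_6 = -0.599599 - 0.225716×(-0.599599 - (-0.456118))/(0.225716 - 0.784829)
       = -0.657523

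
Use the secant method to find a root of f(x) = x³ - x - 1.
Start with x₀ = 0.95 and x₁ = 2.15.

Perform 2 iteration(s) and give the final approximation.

f(x) = x³ - x - 1
x₀ = 0.95, x₁ = 2.15

Secant formula: x_{n+1} = x_n - f(x_n)(x_n - x_{n-1})/(f(x_n) - f(x_{n-1}))

Iteration 1:
  f(0.950000) = -1.092625
  f(2.150000) = 6.788375
  x_2 = 2.150000 - 6.788375×(2.150000 - 0.950000)/(6.788375 - (-1.092625))
       = 1.116368
Iteration 2:
  f(2.150000) = 6.788375
  f(1.116368) = -0.725062
  x_3 = 1.116368 - (-0.725062)×(1.116368 - 2.150000)/(-0.725062 - 6.788375)
       = 1.216116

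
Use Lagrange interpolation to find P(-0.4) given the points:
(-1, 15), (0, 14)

Lagrange interpolation formula:
P(x) = Σ yᵢ × Lᵢ(x)
where Lᵢ(x) = Π_{j≠i} (x - xⱼ)/(xᵢ - xⱼ)

L_0(-0.4) = (-0.4 - 0)/(-1 - 0) = 0.400000
L_1(-0.4) = (-0.4 - (-1))/(0 - (-1)) = 0.600000

P(-0.4) = 15×L_0(-0.4) + 14×L_1(-0.4)
P(-0.4) = 14.400000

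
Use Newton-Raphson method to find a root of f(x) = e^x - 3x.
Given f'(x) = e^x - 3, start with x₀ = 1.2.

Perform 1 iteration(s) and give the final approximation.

f(x) = e^x - 3x
f'(x) = e^x - 3
x₀ = 1.2

Newton-Raphson formula: x_{n+1} = x_n - f(x_n)/f'(x_n)

Iteration 1:
  f(1.200000) = -0.279883
  f'(1.200000) = 0.320117
  x_1 = 1.200000 - (-0.279883)/0.320117 = 2.074315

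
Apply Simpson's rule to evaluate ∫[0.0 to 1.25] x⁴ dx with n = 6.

f(x) = x⁴
a = 0.0, b = 1.25, n = 6
h = (b - a)/n = 0.208333

Simpson's rule: (h/3)[f(x₀) + 4f(x₁) + 2f(x₂) + ... + f(xₙ)]

x_0 = 0.0000, f(x_0) = 0.000000, coefficient = 1
x_1 = 0.2083, f(x_1) = 0.001884, coefficient = 4
x_2 = 0.4167, f(x_2) = 0.030141, coefficient = 2
x_3 = 0.6250, f(x_3) = 0.152588, coefficient = 4
x_4 = 0.8333, f(x_4) = 0.482253, coefficient = 2
x_5 = 1.0417, f(x_5) = 1.177376, coefficient = 4
x_6 = 1.2500, f(x_6) = 2.441406, coefficient = 1

I ≈ (0.208333/3) × 8.793584 = 0.610666
Exact value: 0.610352
Error: 0.000314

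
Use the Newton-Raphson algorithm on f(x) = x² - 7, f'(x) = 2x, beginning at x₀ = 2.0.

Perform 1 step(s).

f(x) = x² - 7
f'(x) = 2x
x₀ = 2.0

Newton-Raphson formula: x_{n+1} = x_n - f(x_n)/f'(x_n)

Iteration 1:
  f(2.000000) = -3.000000
  f'(2.000000) = 4.000000
  x_1 = 2.000000 - (-3.000000)/4.000000 = 2.750000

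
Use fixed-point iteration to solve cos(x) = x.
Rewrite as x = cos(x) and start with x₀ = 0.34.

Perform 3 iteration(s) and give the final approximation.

Equation: cos(x) = x
Fixed-point form: x = cos(x)
x₀ = 0.34

x_1 = g(0.340000) = 0.942755
x_2 = g(0.942755) = 0.587561
x_3 = g(0.587561) = 0.832295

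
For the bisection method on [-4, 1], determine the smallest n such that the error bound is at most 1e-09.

We need (b-a)/2^n ≤ 1e-09
(1 - (-4))/2^n ≤ 1e-09
5/2^n ≤ 1e-09
2^n ≥ 5000000000
n ≥ log₂(5000000000) = 32.22
n ≥ 33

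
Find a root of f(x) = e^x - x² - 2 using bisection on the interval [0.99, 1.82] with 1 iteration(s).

f(x) = e^x - x² - 2
Initial interval: [0.99, 1.82]

Iteration 1:
  c_1 = (0.990000 + 1.820000)/2 = 1.405000
  f(c_1) = f(1.405000) = 0.101502
  f(a) × f(c) < 0, new interval: [0.990000, 1.405000]

After 1 iteration(s), the approximation is c_1 = 1.405000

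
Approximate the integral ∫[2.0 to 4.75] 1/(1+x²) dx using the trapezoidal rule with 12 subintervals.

f(x) = 1/(1+x²)
a = 2.0, b = 4.75, n = 12
h = (b - a)/n = 0.229167

Trapezoidal rule: (h/2)[f(x₀) + 2f(x₁) + 2f(x₂) + ... + f(xₙ)]

x_0 = 2.0000, f(x_0) = 0.200000, coefficient = 1
x_1 = 2.2292, f(x_1) = 0.167527, coefficient = 2
x_2 = 2.4583, f(x_2) = 0.141977, coefficient = 2
x_3 = 2.6875, f(x_3) = 0.121615, coefficient = 2
x_4 = 2.9167, f(x_4) = 0.105186, coefficient = 2
x_5 = 3.1458, f(x_5) = 0.091775, coefficient = 2
x_6 = 3.3750, f(x_6) = 0.080706, coefficient = 2
x_7 = 3.6042, f(x_7) = 0.071480, coefficient = 2
x_8 = 3.8333, f(x_8) = 0.063717, coefficient = 2
x_9 = 4.0625, f(x_9) = 0.057130, coefficient = 2
x_10 = 4.2917, f(x_10) = 0.051498, coefficient = 2
x_11 = 4.5208, f(x_11) = 0.046646, coefficient = 2
x_12 = 4.7500, f(x_12) = 0.042440, coefficient = 1

I ≈ (0.229167/2) × 2.240953 = 0.256776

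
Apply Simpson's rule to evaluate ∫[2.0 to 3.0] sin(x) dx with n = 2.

f(x) = sin(x)
a = 2.0, b = 3.0, n = 2
h = (b - a)/n = 0.500000

Simpson's rule: (h/3)[f(x₀) + 4f(x₁) + 2f(x₂) + ... + f(xₙ)]

x_0 = 2.0000, f(x_0) = 0.909297, coefficient = 1
x_1 = 2.5000, f(x_1) = 0.598472, coefficient = 4
x_2 = 3.0000, f(x_2) = 0.141120, coefficient = 1

I ≈ (0.500000/3) × 3.444306 = 0.574051
Exact value: 0.573846
Error: 0.000205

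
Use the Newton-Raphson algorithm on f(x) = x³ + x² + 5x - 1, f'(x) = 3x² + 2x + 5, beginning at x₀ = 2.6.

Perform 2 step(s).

f(x) = x³ + x² + 5x - 1
f'(x) = 3x² + 2x + 5
x₀ = 2.6

Newton-Raphson formula: x_{n+1} = x_n - f(x_n)/f'(x_n)

Iteration 1:
  f(2.600000) = 36.336000
  f'(2.600000) = 30.480000
  x_1 = 2.600000 - 36.336000/30.480000 = 1.407874
Iteration 2:
  f(1.407874) = 10.812039
  f'(1.407874) = 13.762076
  x_2 = 1.407874 - 10.812039/13.762076 = 0.622234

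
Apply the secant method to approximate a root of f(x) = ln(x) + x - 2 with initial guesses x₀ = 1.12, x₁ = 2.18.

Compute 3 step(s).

f(x) = ln(x) + x - 2
x₀ = 1.12, x₁ = 2.18

Secant formula: x_{n+1} = x_n - f(x_n)(x_n - x_{n-1})/(f(x_n) - f(x_{n-1}))

Iteration 1:
  f(1.120000) = -0.766671
  f(2.180000) = 0.959325
  x_2 = 2.180000 - 0.959325×(2.180000 - 1.120000)/(0.959325 - (-0.766671))
       = 1.590842
Iteration 2:
  f(2.180000) = 0.959325
  f(1.590842) = 0.055106
  x_3 = 1.590842 - 0.055106×(1.590842 - 2.180000)/(0.055106 - 0.959325)
       = 1.554937
Iteration 3:
  f(1.590842) = 0.055106
  f(1.554937) = -0.003628
  x_4 = 1.554937 - (-0.003628)×(1.554937 - 1.590842)/(-0.003628 - 0.055106)
       = 1.557155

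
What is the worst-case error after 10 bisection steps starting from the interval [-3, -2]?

Bisection error bound: |error| ≤ (b-a)/2^n
|error| ≤ (-2 - (-3))/2^10 = 1/2^10
|error| ≤ 0.0009765625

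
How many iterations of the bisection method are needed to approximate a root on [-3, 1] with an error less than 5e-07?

We need (b-a)/2^n ≤ 5e-07
(1 - (-3))/2^n ≤ 5e-07
4/2^n ≤ 5e-07
2^n ≥ 8000000
n ≥ log₂(8000000) = 22.93
n ≥ 23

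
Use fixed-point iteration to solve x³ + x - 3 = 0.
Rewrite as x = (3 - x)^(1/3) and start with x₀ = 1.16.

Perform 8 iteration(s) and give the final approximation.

Equation: x³ + x - 3 = 0
Fixed-point form: x = (3 - x)^(1/3)
x₀ = 1.16

x_1 = g(1.160000) = 1.225385
x_2 = g(1.225385) = 1.210695
x_3 = g(1.210695) = 1.214026
x_4 = g(1.214026) = 1.213272
x_5 = g(1.213272) = 1.213443
x_6 = g(1.213443) = 1.213405
x_7 = g(1.213405) = 1.213413
x_8 = g(1.213413) = 1.213411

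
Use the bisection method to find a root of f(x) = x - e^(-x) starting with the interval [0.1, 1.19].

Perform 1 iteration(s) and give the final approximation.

f(x) = x - e^(-x)
Initial interval: [0.1, 1.19]

Iteration 1:
  c_1 = (0.100000 + 1.190000)/2 = 0.645000
  f(c_1) = f(0.645000) = 0.120337
  f(a) × f(c) < 0, new interval: [0.100000, 0.645000]

After 1 iteration(s), the approximation is c_1 = 0.645000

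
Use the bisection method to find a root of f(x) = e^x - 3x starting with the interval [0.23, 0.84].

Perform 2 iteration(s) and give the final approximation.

f(x) = e^x - 3x
Initial interval: [0.23, 0.84]

Iteration 1:
  c_1 = (0.230000 + 0.840000)/2 = 0.535000
  f(c_1) = f(0.535000) = 0.102448
  f(a) × f(c) ≥ 0, new interval: [0.535000, 0.840000]
Iteration 2:
  c_2 = (0.535000 + 0.840000)/2 = 0.687500
  f(c_2) = f(0.687500) = -0.073763
  f(a) × f(c) < 0, new interval: [0.535000, 0.687500]

After 2 iteration(s), the approximation is c_2 = 0.687500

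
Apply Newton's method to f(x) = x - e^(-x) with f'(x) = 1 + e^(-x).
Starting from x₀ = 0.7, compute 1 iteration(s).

f(x) = x - e^(-x)
f'(x) = 1 + e^(-x)
x₀ = 0.7

Newton-Raphson formula: x_{n+1} = x_n - f(x_n)/f'(x_n)

Iteration 1:
  f(0.700000) = 0.203415
  f'(0.700000) = 1.496585
  x_1 = 0.700000 - 0.203415/1.496585 = 0.564081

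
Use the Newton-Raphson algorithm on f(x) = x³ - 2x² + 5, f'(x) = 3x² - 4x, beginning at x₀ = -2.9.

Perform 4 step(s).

f(x) = x³ - 2x² + 5
f'(x) = 3x² - 4x
x₀ = -2.9

Newton-Raphson formula: x_{n+1} = x_n - f(x_n)/f'(x_n)

Iteration 1:
  f(-2.900000) = -36.209000
  f'(-2.900000) = 36.830000
  x_1 = -2.900000 - (-36.209000)/36.830000 = -1.916861
Iteration 2:
  f(-1.916861) = -9.391947
  f'(-1.916861) = 18.690516
  x_2 = -1.916861 - (-9.391947)/18.690516 = -1.414363
Iteration 3:
  f(-1.414363) = -1.830172
  f'(-1.414363) = 11.658723
  x_3 = -1.414363 - (-1.830172)/11.658723 = -1.257384
Iteration 4:
  f(-1.257384) = -0.149976
  f'(-1.257384) = 9.772585
  x_4 = -1.257384 - (-0.149976)/9.772585 = -1.242038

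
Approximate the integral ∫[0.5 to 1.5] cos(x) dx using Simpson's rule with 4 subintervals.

f(x) = cos(x)
a = 0.5, b = 1.5, n = 4
h = (b - a)/n = 0.250000

Simpson's rule: (h/3)[f(x₀) + 4f(x₁) + 2f(x₂) + ... + f(xₙ)]

x_0 = 0.5000, f(x_0) = 0.877583, coefficient = 1
x_1 = 0.7500, f(x_1) = 0.731689, coefficient = 4
x_2 = 1.0000, f(x_2) = 0.540302, coefficient = 2
x_3 = 1.2500, f(x_3) = 0.315322, coefficient = 4
x_4 = 1.5000, f(x_4) = 0.070737, coefficient = 1

I ≈ (0.250000/3) × 6.216969 = 0.518081
Exact value: 0.518069
Error: 0.000011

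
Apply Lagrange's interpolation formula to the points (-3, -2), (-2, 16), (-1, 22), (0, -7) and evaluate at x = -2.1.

Lagrange interpolation formula:
P(x) = Σ yᵢ × Lᵢ(x)
where Lᵢ(x) = Π_{j≠i} (x - xⱼ)/(xᵢ - xⱼ)

L_0(-2.1) = (-2.1 - (-2))/(-3 - (-2)) × (-2.1 - (-1))/(-3 - (-1)) × (-2.1 - 0)/(-3 - 0) = 0.038500
L_1(-2.1) = (-2.1 - (-3))/(-2 - (-3)) × (-2.1 - (-1))/(-2 - (-1)) × (-2.1 - 0)/(-2 - 0) = 1.039500
L_2(-2.1) = (-2.1 - (-3))/(-1 - (-3)) × (-2.1 - (-2))/(-1 - (-2)) × (-2.1 - 0)/(-1 - 0) = -0.094500
L_3(-2.1) = (-2.1 - (-3))/(0 - (-3)) × (-2.1 - (-2))/(0 - (-2)) × (-2.1 - (-1))/(0 - (-1)) = 0.016500

P(-2.1) = (-2)×L_0(-2.1) + 16×L_1(-2.1) + 22×L_2(-2.1) + (-7)×L_3(-2.1)
P(-2.1) = 14.360500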